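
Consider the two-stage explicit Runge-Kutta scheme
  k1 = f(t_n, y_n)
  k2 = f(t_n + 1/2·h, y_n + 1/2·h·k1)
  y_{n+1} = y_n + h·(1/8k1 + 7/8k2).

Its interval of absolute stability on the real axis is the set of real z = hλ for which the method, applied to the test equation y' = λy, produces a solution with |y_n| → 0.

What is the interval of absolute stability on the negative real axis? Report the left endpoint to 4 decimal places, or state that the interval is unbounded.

z∈(-2.2857,0).

With y'=λy (z=hλ):
  k1=λy_n ⇒ h·k1=z·y_n;  k2=λ(1+1/2z)y_n ⇒ h·k2=z(1+1/2z)y_n
  y_{n+1}/y_n = 1 + 1/8z + 7/8z(1+1/2z) = 1 + z + 7/16z²
  ⇒ R(z) = 1 + z + 7/16z².

Need |R(x)|<1, x<0.
x=-0.87: |R|=0.4611
R=1: x+7/16x²=0 ⇒ x=−16/7=-2.2857; min R=1−1/(4·7/16)=0.4286>−1
Confirm numerically:
  x=-2.043: |R|=0.78306 <1
  x=-1.725: |R|=0.57684 <1
  x=-1.531: |R|=0.49448 <1
  x=-1.370: |R|=0.45114 <1
  x=-2.630: |R|=1.39614 >1
  x=-2.373: |R|=1.09062 >1
  x=-2.372: |R|=1.08954 >1
Stable set (-2.2857, 0).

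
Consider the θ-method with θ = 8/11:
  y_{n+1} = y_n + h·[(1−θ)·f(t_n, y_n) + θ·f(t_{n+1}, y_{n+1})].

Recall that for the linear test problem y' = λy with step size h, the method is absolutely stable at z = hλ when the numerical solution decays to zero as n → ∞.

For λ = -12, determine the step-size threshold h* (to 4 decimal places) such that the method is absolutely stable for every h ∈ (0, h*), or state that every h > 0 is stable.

On y'=λy, z=hλ:
  y_{n+1} = y_n + z·[3/11·y_n + 8/11·y_{n+1}] ⇒ (1 − 8/11z)y_{n+1} = (1 + 3/11z)y_n
  ⇒ R(z) = (1 + 3/11z)/(1 − 8/11z).

Boundary: |R(x)|=1, x<0.
x=-1.76: |R|=0.2281
x=-2: |R|=0.1852
x=-10: |R|=0.2088
x=-100: |R|=0.3564
θ=8/11≥1/2 ⇒ |1+3/11x|<|1−8/11x| ∀x<0 ⇒ interval (−∞,0).

interval (−∞, 0). Any h>0 works for λ=-12.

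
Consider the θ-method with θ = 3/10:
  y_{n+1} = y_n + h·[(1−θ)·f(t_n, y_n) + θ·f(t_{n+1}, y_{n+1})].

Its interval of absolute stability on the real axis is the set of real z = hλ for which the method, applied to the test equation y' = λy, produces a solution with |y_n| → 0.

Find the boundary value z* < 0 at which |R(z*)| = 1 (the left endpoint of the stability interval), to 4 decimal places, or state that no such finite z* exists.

left endpoint -5.0000.

On y'=λy, z=hλ:
  y_{n+1} = y_n + z·[7/10·y_n + 3/10·y_{n+1}] ⇒ (1 − 3/10z)y_{n+1} = (1 + 7/10z)y_n
  ⇒ R(z) = (1 + 7/10z)/(1 − 3/10z).

Boundary: |R(x)|=1, x<0.
x=-0.85: |R|=0.3227
R=−1: 1+7/10x = −1+3/10x ⇒ -2/5x=2 ⇒ x=2/(-2/5)=-5.0000
Confirm numerically:
  x=-4.260: |R|=0.87006 <1
  x=-4.012: |R|=0.82066 <1
  x=-3.328: |R|=0.66533 <1
  x=-3.001: |R|=0.57922 <1
  x=-5.504: |R|=1.07604 >1
  x=-5.457: |R|=1.06932 >1
Stable set (-5.0000, 0).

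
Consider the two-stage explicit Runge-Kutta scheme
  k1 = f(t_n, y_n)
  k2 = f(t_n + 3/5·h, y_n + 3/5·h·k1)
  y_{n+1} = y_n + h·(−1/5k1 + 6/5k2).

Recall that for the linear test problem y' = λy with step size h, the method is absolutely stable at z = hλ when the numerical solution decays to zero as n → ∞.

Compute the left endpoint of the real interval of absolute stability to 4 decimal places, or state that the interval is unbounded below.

left endpoint -1.3889.

On y'=λy, z=hλ:
  k1=λy_n ⇒ h·k1=z·y_n;  k2=λ(1+3/5z)y_n ⇒ h·k2=z(1+3/5z)y_n
  y_{n+1}/y_n = 1 − 1/5z + 6/5z(1+3/5z) = 1 + z + 18/25z²
  so R(z) = 1 + z + 18/25z².

Boundary: |R(x)|=1, x<0.
x=-0.51: |R|=0.6773
R=1: x+18/25x²=0 ⇒ x=−25/18=-1.3889; min R=1−1/(4·18/25)=0.6528>−1
Confirm numerically:
  x=-1.280: |R|=0.89965 <1
  x=-0.702: |R|=0.65282 <1
  x=-0.649: |R|=0.65426 <1
  x=-1.912: |R|=1.72014 >1
  x=-1.535: |R|=1.16148 >1
Interval (-1.3889, 0).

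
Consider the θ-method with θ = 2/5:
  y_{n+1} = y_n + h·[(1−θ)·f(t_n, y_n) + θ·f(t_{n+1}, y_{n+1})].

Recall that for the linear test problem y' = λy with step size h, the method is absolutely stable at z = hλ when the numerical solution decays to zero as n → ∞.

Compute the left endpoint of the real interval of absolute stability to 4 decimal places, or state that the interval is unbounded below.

With y'=λy (z=hλ):
  y_{n+1} = y_n + z·[3/5·y_n + 2/5·y_{n+1}] ⇒ (1 − 2/5z)y_{n+1} = (1 + 3/5z)y_n
  Hence R(z) = (1 + 3/5z)/(1 − 2/5z).

Boundary: |R(x)|=1, x<0.
x=-1.49: |R|=0.0664
R=−1: 1+3/5x = −1+2/5x ⇒ -1/5x=2 ⇒ x=2/(-1/5)=-10.0000
Confirm numerically:
  x=-8.435: |R|=0.92844 <1
  x=-7.892: |R|=0.89858 <1
  x=-6.203: |R|=0.78186 <1
  x=-5.712: |R|=0.73892 <1
  x=-10.297: |R|=1.01160 >1
  x=-10.212: |R|=1.00834 >1
Stable set (-10.0000, 0).

left endpoint -10.0000.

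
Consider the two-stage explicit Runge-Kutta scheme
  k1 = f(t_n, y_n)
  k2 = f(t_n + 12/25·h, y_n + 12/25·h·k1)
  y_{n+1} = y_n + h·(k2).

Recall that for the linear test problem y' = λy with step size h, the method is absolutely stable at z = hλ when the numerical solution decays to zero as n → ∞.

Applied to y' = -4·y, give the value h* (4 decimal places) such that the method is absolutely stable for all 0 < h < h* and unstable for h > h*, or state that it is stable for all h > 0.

Set f=λy, z=hλ:
  k1=λy_n ⇒ h·k1=z·y_n;  k2=λ(1+12/25z)y_n ⇒ h·k2=z(1+12/25z)y_n
  y_{n+1}/y_n = 1 + z(1+12/25z) = 1 + z + 12/25z²
  ⇒ R(z) = 1 + z + 12/25z².

Solve |R(x)|<1 on ℝ⁻.
x=-1.08: |R|=0.4799
R=1: x+12/25x²=0 ⇒ x=−25/12=-2.0833; min R=1−1/(4·12/25)=0.4792>−1
Confirm numerically:
  x=-1.667: |R|=0.66687 <1
  x=-1.536: |R|=0.59646 <1
  x=-0.886: |R|=0.49080 <1
  x=-2.387: |R|=1.34793 >1
  x=-2.331: |R|=1.27711 >1
So |R|<1 on (-2.0833, 0).

(-2.0833,0); λ=-4 ⇒ h* = (25/12)/4 = 0.5208.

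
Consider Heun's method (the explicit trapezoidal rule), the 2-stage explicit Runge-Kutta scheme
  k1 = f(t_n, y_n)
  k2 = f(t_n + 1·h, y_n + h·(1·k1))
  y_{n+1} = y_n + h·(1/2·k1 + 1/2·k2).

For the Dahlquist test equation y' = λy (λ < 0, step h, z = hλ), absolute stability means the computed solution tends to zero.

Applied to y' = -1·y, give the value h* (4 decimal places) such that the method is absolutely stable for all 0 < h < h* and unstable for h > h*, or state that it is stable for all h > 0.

Set f=λy, z=hλ:
  order 2, 2-stage ⇒ R(z)=1+z+z^2/2
  (e.g. R(-1.14)=0.50980, |R|=0.50980)

Find x<0 with |R(x)|<1.
x=-1.14: |R|=0.5098
|R(-1.97)|=0.9704 |R(-0.97)|=0.5005 |R(-0.6)|=0.5800
Bisect:
  x_lo=-2.6385 |R|=1.8424  x_hi=-0.2435 |R|=0.7861
  mid=-1.44103 |R|=0.59726 →hi
  mid=-2.03978 |R|=1.04058 →lo
  mid=-1.74041 |R|=0.77410 →hi
  mid=-1.89010 |R|=0.89614 →hi
  mid=-1.96494 |R|=0.96556 →hi
  mid=-2.00236 |R|=1.00237 →lo
  mid=-1.98365 |R|=0.98379 →hi
  ...
  [-2.00002,-1.99988] ⇒ x*=-2.0000
So |R|<1 on (-2.0000, 0).

(-2.0000,0); λ=-1 ⇒ h* = 2.0000.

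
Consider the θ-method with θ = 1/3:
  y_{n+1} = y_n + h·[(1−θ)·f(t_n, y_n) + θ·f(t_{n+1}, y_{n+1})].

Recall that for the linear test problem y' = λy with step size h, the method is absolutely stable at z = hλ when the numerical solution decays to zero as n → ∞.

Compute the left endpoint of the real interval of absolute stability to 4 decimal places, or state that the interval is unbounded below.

z* = -6.0000.

With y'=λy (z=hλ):
  y_{n+1} = y_n + z·[2/3·y_n + 1/3·y_{n+1}] ⇒ (1 − 1/3z)y_{n+1} = (1 + 2/3z)y_n
  so R(z) = (1 + 2/3z)/(1 − 1/3z).

Find x<0 with |R(x)|<1.
x=-1.64: |R|=0.0603
R=−1: 1+2/3x = −1+1/3x ⇒ -1/3x=2 ⇒ x=2/(-1/3)=-6.0000
Confirm numerically:
  x=-4.860: |R|=0.85496 <1
  x=-4.594: |R|=0.81485 <1
  x=-2.488: |R|=0.36006 <1
  x=-6.551: |R|=1.05769 >1
  x=-6.335: |R|=1.03589 >1
  x=-6.227: |R|=1.02460 >1
Interval (-6.0000, 0).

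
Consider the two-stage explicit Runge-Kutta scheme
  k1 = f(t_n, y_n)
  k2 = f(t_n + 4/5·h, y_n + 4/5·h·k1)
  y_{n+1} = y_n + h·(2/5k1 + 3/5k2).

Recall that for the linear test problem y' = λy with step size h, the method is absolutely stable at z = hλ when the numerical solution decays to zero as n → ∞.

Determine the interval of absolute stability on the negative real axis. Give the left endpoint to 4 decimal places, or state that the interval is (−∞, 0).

(-2.0833, 0).

Set f=λy, z=hλ:
  k1=λy_n ⇒ h·k1=z·y_n;  k2=λ(1+4/5z)y_n ⇒ h·k2=z(1+4/5z)y_n
  y_{n+1}/y_n = 1 + 2/5z + 3/5z(1+4/5z) = 1 + z + 12/25z²
  so R(z) = 1 + z + 12/25z².

Boundary: |R(x)|=1, x<0.
x=-1.02: |R|=0.4794
R=1: x+12/25x²=0 ⇒ x=−25/12=-2.0833; min R=1−1/(4·12/25)=0.4792>−1
Confirm numerically:
  x=-1.732: |R|=0.70792 <1
  x=-1.555: |R|=0.60565 <1
  x=-1.093: |R|=0.48043 <1
  x=-0.835: |R|=0.49967 <1
  x=-2.459: |R|=1.44341 >1
  x=-2.111: |R|=1.02803 >1
Interval (-2.0833, 0).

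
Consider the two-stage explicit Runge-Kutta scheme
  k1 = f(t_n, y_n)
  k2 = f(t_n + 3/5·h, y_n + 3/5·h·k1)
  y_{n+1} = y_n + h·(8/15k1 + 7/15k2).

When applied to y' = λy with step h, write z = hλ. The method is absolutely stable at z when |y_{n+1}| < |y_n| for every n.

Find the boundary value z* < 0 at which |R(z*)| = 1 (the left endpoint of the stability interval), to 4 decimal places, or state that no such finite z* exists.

On y'=λy, z=hλ:
  k1=λy_n ⇒ h·k1=z·y_n;  k2=λ(1+3/5z)y_n ⇒ h·k2=z(1+3/5z)y_n
  y_{n+1}/y_n = 1 + 8/15z + 7/15z(1+3/5z) = 1 + z + 7/25z²
  Hence R(z) = 1 + z + 7/25z².

Solve |R(x)|<1 on ℝ⁻.
x=-1.42: |R|=0.1446
R=1: x+7/25x²=0 ⇒ x=−25/7=-3.5714; min R=1−1/(4·7/25)=0.1071>−1
Confirm numerically:
  x=-3.162: |R|=0.63751 <1
  x=-3.095: |R|=0.58713 <1
  x=-2.897: |R|=0.45293 <1
  x=-1.629: |R|=0.11402 <1
  x=-3.991: |R|=1.46886 >1
  x=-3.958: |R|=1.42841 >1
  x=-3.622: |R|=1.05129 >1
Interval (-3.5714, 0).

z* = -3.5714.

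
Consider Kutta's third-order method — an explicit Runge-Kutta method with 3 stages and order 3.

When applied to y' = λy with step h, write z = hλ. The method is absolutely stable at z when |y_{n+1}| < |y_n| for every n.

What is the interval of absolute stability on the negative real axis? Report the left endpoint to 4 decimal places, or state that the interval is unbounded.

Set f=λy, z=hλ:
  order 3, 3-stage ⇒ R(z)=1+z+z^2/2+z^3/6
  (e.g. R(-1.61)=-0.00950, |R|=0.00950)

Solve |R(x)|<1 on ℝ⁻.
x=-1.61: |R|=0.0095
|R(-1.71)|=0.0813 |R(-1.14)|=0.2629 |R(-1.1)|=0.2832
Bisect:
  x_lo=-2.8448 |R|=1.6356  x_hi=-0.2440 |R|=0.7833
  mid=-1.54443 |R|=0.03422 →hi
  mid=-2.19464 |R|=0.54814 →hi
  mid=-2.51974 |R|=1.01154 →lo
  mid=-2.35719 |R|=0.76191 →hi
  mid=-2.43847 |R|=0.88197 →hi
  mid=-2.47910 |R|=0.94554 →hi
  mid=-2.49942 |R|=0.97823 →hi
  mid=-2.50958 |R|=0.99481 →hi
  mid=-2.51466 |R|=1.00315 →lo
  ...
  [-2.51276,-2.51260] ⇒ x*=-2.5127
Interval (-2.5127, 0).

z∈(-2.5127,0).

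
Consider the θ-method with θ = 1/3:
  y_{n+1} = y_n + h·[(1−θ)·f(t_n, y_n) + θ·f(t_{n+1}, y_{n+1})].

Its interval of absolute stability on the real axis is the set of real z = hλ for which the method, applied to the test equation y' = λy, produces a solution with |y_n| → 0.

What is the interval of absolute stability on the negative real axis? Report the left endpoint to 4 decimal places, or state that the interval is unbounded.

On y'=λy, z=hλ:
  y_{n+1} = y_n + z·[2/3·y_n + 1/3·y_{n+1}] ⇒ (1 − 1/3z)y_{n+1} = (1 + 2/3z)y_n
  Hence R(z) = (1 + 2/3z)/(1 − 1/3z).

Need |R(x)|<1, x<0.
x=-0.67: |R|=0.4523
R=−1: 1+2/3x = −1+1/3x ⇒ -1/3x=2 ⇒ x=2/(-1/3)=-6.0000
Confirm numerically:
  x=-5.628: |R|=0.95688 <1
  x=-4.937: |R|=0.86607 <1
  x=-4.776: |R|=0.84259 <1
  x=-4.097: |R|=0.73186 <1
  x=-6.402: |R|=1.04276 >1
  x=-6.263: |R|=1.02839 >1
So |R|<1 on (-6.0000, 0).

(-6.0000, 0).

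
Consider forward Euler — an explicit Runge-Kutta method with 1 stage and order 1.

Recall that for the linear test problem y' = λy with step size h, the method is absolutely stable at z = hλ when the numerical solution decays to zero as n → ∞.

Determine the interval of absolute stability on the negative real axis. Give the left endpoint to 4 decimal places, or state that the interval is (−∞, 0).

With y'=λy (z=hλ):
  order 1, 1-stage ⇒ R(z)=1+z
  (e.g. R(-1.59)=-0.59000, |R|=0.59000)

Solve |R(x)|<1 on ℝ⁻.
x=-1.59: |R|=0.5900
|R(-1.53)|=0.5300 |R(-1.45)|=0.4500 |R(-1.09)|=0.0900
Bisect:
  x_lo=-2.8040 |R|=1.8040  x_hi=-0.3408 |R|=0.6592
  mid=-1.57241 |R|=0.57241 →hi
  mid=-2.18823 |R|=1.18823 →lo
  mid=-1.88032 |R|=0.88032 →hi
  mid=-2.03427 |R|=1.03427 →lo
  mid=-1.95729 |R|=0.95729 →hi
  mid=-1.99578 |R|=0.99578 →hi
  mid=-2.01503 |R|=1.01503 →lo
  mid=-2.00541 |R|=1.00541 →lo
  ...
  [-2.00014,-1.99999] ⇒ x*=-2.0000
So |R|<1 on (-2.0000, 0).

(-2.0000, 0).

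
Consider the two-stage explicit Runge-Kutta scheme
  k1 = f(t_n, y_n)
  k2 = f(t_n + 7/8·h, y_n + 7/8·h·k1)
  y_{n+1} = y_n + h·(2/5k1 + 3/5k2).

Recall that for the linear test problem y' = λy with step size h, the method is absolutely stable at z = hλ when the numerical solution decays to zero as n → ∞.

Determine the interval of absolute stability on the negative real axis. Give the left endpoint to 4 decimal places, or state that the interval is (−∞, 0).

z∈(-1.9048,0).

On y'=λy, z=hλ:
  k1=λy_n ⇒ h·k1=z·y_n;  k2=λ(1+7/8z)y_n ⇒ h·k2=z(1+7/8z)y_n
  y_{n+1}/y_n = 1 + 2/5z + 3/5z(1+7/8z) = 1 + z + 21/40z²
  so R(z) = 1 + z + 21/40z².

Solve |R(x)|<1 on ℝ⁻.
x=-1.74: |R|=0.8495
R=1: x+21/40x²=0 ⇒ x=−40/21=-1.9048; min R=1−1/(4·21/40)=0.5238>−1
Confirm numerically:
  x=-1.665: |R|=0.79042 <1
  x=-1.389: |R|=0.62389 <1
  x=-1.200: |R|=0.55600 <1
  x=-2.220: |R|=1.36741 >1
  x=-1.986: |R|=1.08470 >1
Stable set (-1.9048, 0).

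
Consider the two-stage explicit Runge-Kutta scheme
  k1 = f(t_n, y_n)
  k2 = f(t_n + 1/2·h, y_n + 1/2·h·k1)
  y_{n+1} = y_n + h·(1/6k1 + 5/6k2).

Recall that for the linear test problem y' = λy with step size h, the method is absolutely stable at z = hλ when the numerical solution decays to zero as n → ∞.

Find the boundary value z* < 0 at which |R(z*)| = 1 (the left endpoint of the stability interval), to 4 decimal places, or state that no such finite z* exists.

On y'=λy, z=hλ:
  k1=λy_n ⇒ h·k1=z·y_n;  k2=λ(1+1/2z)y_n ⇒ h·k2=z(1+1/2z)y_n
  y_{n+1}/y_n = 1 + 1/6z + 5/6z(1+1/2z) = 1 + z + 5/12z²
  R(z) = 1 + z + 5/12z².

Need |R(x)|<1, x<0.
x=-1.21: |R|=0.4000
R=1: x+5/12x²=0 ⇒ x=−12/5=-2.4000; min R=1−1/(4·5/12)=0.4000>−1
Confirm numerically:
  x=-2.112: |R|=0.74656 <1
  x=-1.916: |R|=0.61361 <1
  x=-1.805: |R|=0.55251 <1
  x=-1.537: |R|=0.44732 <1
  x=-2.847: |R|=1.53025 >1
  x=-2.565: |R|=1.17634 >1
  x=-2.448: |R|=1.04896 >1
Stable set (-2.4000, 0).

left endpoint -2.4000.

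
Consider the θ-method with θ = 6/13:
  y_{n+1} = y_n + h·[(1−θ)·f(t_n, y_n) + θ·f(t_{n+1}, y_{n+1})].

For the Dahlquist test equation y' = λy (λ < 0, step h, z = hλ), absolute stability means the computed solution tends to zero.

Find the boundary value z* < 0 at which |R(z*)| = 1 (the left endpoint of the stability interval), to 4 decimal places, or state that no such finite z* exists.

With y'=λy (z=hλ):
  y_{n+1} = y_n + z·[7/13·y_n + 6/13·y_{n+1}] ⇒ (1 − 6/13z)y_{n+1} = (1 + 7/13z)y_n
  R(z) = (1 + 7/13z)/(1 − 6/13z).

Need |R(x)|<1, x<0.
x=-0.47: |R|=0.6138
R=−1: 1+7/13x = −1+6/13x ⇒ -1/13x=2 ⇒ x=2/(-1/13)=-26.0000
Confirm numerically:
  x=-21.427: |R|=0.96770 <1
  x=-19.506: |R|=0.95006 <1
  x=-16.528: |R|=0.91556 <1
  x=-26.207: |R|=1.00122 >1
  x=-26.089: |R|=1.00052 >1
Interval (-26.0000, 0).

z* = -26.0000.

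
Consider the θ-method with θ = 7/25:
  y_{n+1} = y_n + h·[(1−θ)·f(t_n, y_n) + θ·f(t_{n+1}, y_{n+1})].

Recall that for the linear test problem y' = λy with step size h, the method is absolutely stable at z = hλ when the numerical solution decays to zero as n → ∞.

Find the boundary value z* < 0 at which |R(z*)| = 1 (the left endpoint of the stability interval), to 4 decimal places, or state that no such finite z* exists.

z* = -4.5455.

Test eqn y'=λy, z=hλ:
  y_{n+1} = y_n + z·[18/25·y_n + 7/25·y_{n+1}] ⇒ (1 − 7/25z)y_{n+1} = (1 + 18/25z)y_n
  Hence R(z) = (1 + 18/25z)/(1 − 7/25z).

Solve |R(x)|<1 on ℝ⁻.
x=-1.35: |R|=0.0203
R=−1: 1+18/25x = −1+7/25x ⇒ -11/25x=2 ⇒ x=2/(-11/25)=-4.5455
Confirm numerically:
  x=-3.008: |R|=0.63279 <1
  x=-2.958: |R|=0.61795 <1
  x=-2.925: |R|=0.60803 <1
  x=-5.136: |R|=1.10658 >1
  x=-4.956: |R|=1.07566 >1
  x=-4.636: |R|=1.01734 >1
Stable set (-4.5455, 0).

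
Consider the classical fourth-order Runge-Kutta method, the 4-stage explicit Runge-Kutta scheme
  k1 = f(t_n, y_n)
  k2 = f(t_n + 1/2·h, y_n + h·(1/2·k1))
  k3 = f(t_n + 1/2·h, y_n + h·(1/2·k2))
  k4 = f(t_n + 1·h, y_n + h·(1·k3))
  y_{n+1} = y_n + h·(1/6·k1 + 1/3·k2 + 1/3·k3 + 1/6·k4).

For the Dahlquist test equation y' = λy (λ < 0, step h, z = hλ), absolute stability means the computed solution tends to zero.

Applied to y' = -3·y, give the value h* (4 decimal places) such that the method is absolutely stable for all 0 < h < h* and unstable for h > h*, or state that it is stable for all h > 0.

Test eqn y'=λy, z=hλ:
  order 4, 4-stage ⇒ R(z)=1+z+z^2/2+z^3/6+z^4/24
  (e.g. R(-1.51)=0.27284, |R|=0.27284)

Boundary: |R(x)|=1, x<0.
x=-1.51: |R|=0.2728
|R(-2.85)|=1.1020 |R(-2.63)|=0.7900 |R(-0.81)|=0.4474
Bisect:
  x_lo=-3.3213 |R|=2.1581  x_hi=-0.2043 |R|=0.8152
  mid=-1.76280 |R|=0.28031 →hi
  mid=-2.54204 |R|=0.69106 →hi
  mid=-2.93166 |R|=1.24406 →lo
  mid=-2.73685 |R|=0.92939 →hi
  mid=-2.83426 |R|=1.07637 →lo
  mid=-2.78556 |R|=1.00039 →lo
  mid=-2.76120 |R|=0.96428 →hi
  mid=-2.77338 |R|=0.98219 →hi
  mid=-2.77947 |R|=0.99125 →hi
  ...
  [-2.78537,-2.78517] ⇒ x*=-2.7853
So |R|<1 on (-2.7853, 0).

(-2.7853,0); λ=-3 ⇒ h* = 0.9284.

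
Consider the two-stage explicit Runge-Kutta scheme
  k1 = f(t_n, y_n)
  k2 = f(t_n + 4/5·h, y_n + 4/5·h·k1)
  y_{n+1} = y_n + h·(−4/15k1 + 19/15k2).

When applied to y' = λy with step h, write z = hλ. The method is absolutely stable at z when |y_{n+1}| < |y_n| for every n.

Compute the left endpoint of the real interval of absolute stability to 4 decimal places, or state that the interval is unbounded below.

left endpoint -0.9868.

Set f=λy, z=hλ:
  k1=λy_n ⇒ h·k1=z·y_n;  k2=λ(1+4/5z)y_n ⇒ h·k2=z(1+4/5z)y_n
  y_{n+1}/y_n = 1 − 4/15z + 19/15z(1+4/5z) = 1 + z + 76/75z²
  so R(z) = 1 + z + 76/75z².

Need |R(x)|<1, x<0.
x=-1.69: |R|=2.2042
R=1: x+76/75x²=0 ⇒ x=−75/76=-0.9868; min R=1−1/(4·76/75)=0.7533>−1
Confirm numerically:
  x=-0.681: |R|=0.78894 <1
  x=-0.640: |R|=0.77506 <1
  x=-0.446: |R|=0.75557 <1
  x=-1.388: |R|=1.56423 >1
  x=-1.377: |R|=1.54441 >1
  x=-1.106: |R|=1.13355 >1
Stable set (-0.9868, 0).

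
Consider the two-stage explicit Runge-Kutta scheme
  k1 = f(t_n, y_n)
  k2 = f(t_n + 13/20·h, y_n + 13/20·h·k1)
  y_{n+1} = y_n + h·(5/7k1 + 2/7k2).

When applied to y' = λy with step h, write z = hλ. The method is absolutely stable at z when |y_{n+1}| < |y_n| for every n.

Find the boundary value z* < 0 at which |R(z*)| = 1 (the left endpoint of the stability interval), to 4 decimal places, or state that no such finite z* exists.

z* = -5.3846.

With y'=λy (z=hλ):
  k1=λy_n ⇒ h·k1=z·y_n;  k2=λ(1+13/20z)y_n ⇒ h·k2=z(1+13/20z)y_n
  y_{n+1}/y_n = 1 + 5/7z + 2/7z(1+13/20z) = 1 + z + 13/70z²
  so R(z) = 1 + z + 13/70z².

Boundary: |R(x)|=1, x<0.
x=-1.4: |R|=0.0360
R=1: x+13/70x²=0 ⇒ x=−70/13=-5.3846; min R=1−1/(4·13/70)=-0.3462>−1
Confirm numerically:
  x=-4.975: |R|=0.62154 <1
  x=-2.843: |R|=0.34194 <1
  x=-2.327: |R|=0.32137 <1
  x=-5.760: |R|=1.40155 >1
  x=-5.653: |R|=1.28176 >1
  x=-5.541: |R|=1.16093 >1
Stable set (-5.3846, 0).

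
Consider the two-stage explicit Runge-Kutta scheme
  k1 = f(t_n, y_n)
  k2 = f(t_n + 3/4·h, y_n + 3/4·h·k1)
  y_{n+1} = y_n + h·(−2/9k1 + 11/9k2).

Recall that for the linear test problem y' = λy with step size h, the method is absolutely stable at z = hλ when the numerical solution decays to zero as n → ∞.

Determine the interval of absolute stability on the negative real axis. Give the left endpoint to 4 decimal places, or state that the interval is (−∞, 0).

z∈(-1.0909,0).

With y'=λy (z=hλ):
  k1=λy_n ⇒ h·k1=z·y_n;  k2=λ(1+3/4z)y_n ⇒ h·k2=z(1+3/4z)y_n
  y_{n+1}/y_n = 1 − 2/9z + 11/9z(1+3/4z) = 1 + z + 11/12z²
  so R(z) = 1 + z + 11/12z².

Boundary: |R(x)|=1, x<0.
x=-1.04: |R|=0.9515
R=1: x+11/12x²=0 ⇒ x=−12/11=-1.0909; min R=1−1/(4·11/12)=0.7273>−1
Confirm numerically:
  x=-1.025: |R|=0.93807 <1
  x=-0.872: |R|=0.82502 <1
  x=-0.614: |R|=0.73158 <1
  x=-0.522: |R|=0.72778 <1
  x=-1.506: |R|=1.57303 >1
  x=-1.462: |R|=1.49732 >1
Stable set (-1.0909, 0).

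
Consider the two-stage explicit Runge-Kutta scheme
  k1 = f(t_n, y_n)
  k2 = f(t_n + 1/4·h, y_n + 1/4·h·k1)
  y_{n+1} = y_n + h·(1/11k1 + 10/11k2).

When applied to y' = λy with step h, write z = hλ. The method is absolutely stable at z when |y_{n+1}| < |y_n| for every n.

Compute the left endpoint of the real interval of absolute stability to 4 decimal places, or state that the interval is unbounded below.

z* = -4.4000.

On y'=λy, z=hλ:
  k1=λy_n ⇒ h·k1=z·y_n;  k2=λ(1+1/4z)y_n ⇒ h·k2=z(1+1/4z)y_n
  y_{n+1}/y_n = 1 + 1/11z + 10/11z(1+1/4z) = 1 + z + 5/22z²
  Hence R(z) = 1 + z + 5/22z².

Find x<0 with |R(x)|<1.
x=-0.75: |R|=0.3778
R=1: x+5/22x²=0 ⇒ x=−22/5=-4.4000; min R=1−1/(4·5/22)=-0.1000>−1
Confirm numerically:
  x=-3.744: |R|=0.44180 <1
  x=-3.436: |R|=0.24720 <1
  x=-2.090: |R|=0.09725 <1
  x=-1.766: |R|=0.05719 <1
  x=-4.658: |R|=1.27313 >1
  x=-4.631: |R|=1.24313 >1
Stable set (-4.4000, 0).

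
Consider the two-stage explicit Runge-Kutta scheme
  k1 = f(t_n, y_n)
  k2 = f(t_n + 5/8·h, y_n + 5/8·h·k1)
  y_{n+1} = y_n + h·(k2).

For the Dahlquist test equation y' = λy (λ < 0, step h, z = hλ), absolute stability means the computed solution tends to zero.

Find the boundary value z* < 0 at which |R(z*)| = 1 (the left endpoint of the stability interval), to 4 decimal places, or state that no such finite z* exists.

Test eqn y'=λy, z=hλ:
  k1=λy_n ⇒ h·k1=z·y_n;  k2=λ(1+5/8z)y_n ⇒ h·k2=z(1+5/8z)y_n
  y_{n+1}/y_n = 1 + z(1+5/8z) = 1 + z + 5/8z²
  Hence R(z) = 1 + z + 5/8z².

Solve |R(x)|<1 on ℝ⁻.
x=-1.72: |R|=1.1290
R=1: x+5/8x²=0 ⇒ x=−8/5=-1.6000; min R=1−1/(4·5/8)=0.6000>−1
Confirm numerically:
  x=-1.400: |R|=0.82500 <1
  x=-1.388: |R|=0.81609 <1
  x=-0.791: |R|=0.60005 <1
  x=-1.960: |R|=1.44100 >1
  x=-1.884: |R|=1.33441 >1
  x=-1.719: |R|=1.12785 >1
So |R|<1 on (-1.6000, 0).

left endpoint -1.6000.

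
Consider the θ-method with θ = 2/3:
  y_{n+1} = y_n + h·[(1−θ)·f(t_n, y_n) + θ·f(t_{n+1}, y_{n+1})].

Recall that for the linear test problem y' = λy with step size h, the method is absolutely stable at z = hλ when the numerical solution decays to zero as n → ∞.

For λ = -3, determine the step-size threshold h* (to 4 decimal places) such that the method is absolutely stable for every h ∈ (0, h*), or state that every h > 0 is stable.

unbounded; (−∞, 0). Any h>0 works for λ=-3.

On y'=λy, z=hλ:
  y_{n+1} = y_n + z·[1/3·y_n + 2/3·y_{n+1}] ⇒ (1 − 2/3z)y_{n+1} = (1 + 1/3z)y_n
  Hence R(z) = (1 + 1/3z)/(1 − 2/3z).

Find x<0 with |R(x)|<1.
x=-1.78: |R|=0.1860
x=-2: |R|=0.1429
x=-10: |R|=0.3043
x=-100: |R|=0.4778
θ=2/3≥1/2 ⇒ |1+1/3x|<|1−2/3x| ∀x<0 ⇒ stable on all of ℝ⁻.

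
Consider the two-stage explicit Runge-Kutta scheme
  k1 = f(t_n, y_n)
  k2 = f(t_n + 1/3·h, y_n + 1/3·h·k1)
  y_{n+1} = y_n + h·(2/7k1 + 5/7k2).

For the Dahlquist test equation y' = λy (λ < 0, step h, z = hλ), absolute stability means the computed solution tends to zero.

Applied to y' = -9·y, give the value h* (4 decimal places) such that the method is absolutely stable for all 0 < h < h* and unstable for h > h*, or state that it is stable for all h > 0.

(-4.2000,0); λ=-9 ⇒ h* = (21/5)/9 = 0.4667.

With y'=λy (z=hλ):
  k1=λy_n ⇒ h·k1=z·y_n;  k2=λ(1+1/3z)y_n ⇒ h·k2=z(1+1/3z)y_n
  y_{n+1}/y_n = 1 + 2/7z + 5/7z(1+1/3z) = 1 + z + 5/21z²
  ⇒ R(z) = 1 + z + 5/21z².

Need |R(x)|<1, x<0.
x=-0.31: |R|=0.7129
R=1: x+5/21x²=0 ⇒ x=−21/5=-4.2000; min R=1−1/(4·5/21)=-0.0500>−1
Confirm numerically:
  x=-3.794: |R|=0.63325 <1
  x=-3.521: |R|=0.43077 <1
  x=-2.647: |R|=0.02124 <1
  x=-2.437: |R|=0.02296 <1
  x=-4.670: |R|=1.52260 >1
  x=-4.412: |R|=1.22270 >1
  x=-4.338: |R|=1.14253 >1
So |R|<1 on (-4.2000, 0).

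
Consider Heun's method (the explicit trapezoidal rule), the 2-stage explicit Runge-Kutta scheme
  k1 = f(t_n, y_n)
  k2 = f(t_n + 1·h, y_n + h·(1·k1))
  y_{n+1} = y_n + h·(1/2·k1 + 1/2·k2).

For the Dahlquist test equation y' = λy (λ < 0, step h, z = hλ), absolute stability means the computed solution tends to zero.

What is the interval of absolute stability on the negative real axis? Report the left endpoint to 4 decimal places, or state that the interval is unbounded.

z∈(-2.0000,0).

On y'=λy, z=hλ:
  order 2, 2-stage ⇒ R(z)=1+z+z^2/2
  (e.g. R(-1.34)=0.55780, |R|=0.55780)

Find x<0 with |R(x)|<1.
x=-1.34: |R|=0.5578
|R(-2.22)|=1.2442 |R(-1.08)|=0.5032 |R(-1.07)|=0.5025
Bisect:
  x_lo=-2.6554 |R|=1.8702  x_hi=-0.3562 |R|=0.7072
  mid=-1.50580 |R|=0.62792 →hi
  mid=-2.08060 |R|=1.08384 →lo
  mid=-1.79320 |R|=0.81458 →hi
  mid=-1.93690 |R|=0.93889 →hi
  mid=-2.00875 |R|=1.00878 →lo
  mid=-1.97282 |R|=0.97319 →hi
  mid=-1.99078 |R|=0.99083 →hi
  ...
  [-2.00005,-1.99991] ⇒ x*=-2.0000
So |R|<1 on (-2.0000, 0).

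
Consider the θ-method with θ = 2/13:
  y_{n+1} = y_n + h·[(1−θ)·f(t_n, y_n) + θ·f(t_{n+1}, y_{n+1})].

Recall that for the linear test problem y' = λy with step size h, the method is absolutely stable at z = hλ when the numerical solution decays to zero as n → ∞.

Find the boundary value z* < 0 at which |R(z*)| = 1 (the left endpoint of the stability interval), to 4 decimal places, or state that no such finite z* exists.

z* = -2.8889.

With y'=λy (z=hλ):
  y_{n+1} = y_n + z·[11/13·y_n + 2/13·y_{n+1}] ⇒ (1 − 2/13z)y_{n+1} = (1 + 11/13z)y_n
  ⇒ R(z) = (1 + 11/13z)/(1 − 2/13z).

Find x<0 with |R(x)|<1.
x=-1.41: |R|=0.1587
R=−1: 1+11/13x = −1+2/13x ⇒ -9/13x=2 ⇒ x=2/(-9/13)=-2.8889
Confirm numerically:
  x=-2.753: |R|=0.93391 <1
  x=-2.229: |R|=0.65981 <1
  x=-2.020: |R|=0.54108 <1
  x=-3.404: |R|=1.23405 >1
  x=-3.215: |R|=1.15106 >1
Interval (-2.8889, 0).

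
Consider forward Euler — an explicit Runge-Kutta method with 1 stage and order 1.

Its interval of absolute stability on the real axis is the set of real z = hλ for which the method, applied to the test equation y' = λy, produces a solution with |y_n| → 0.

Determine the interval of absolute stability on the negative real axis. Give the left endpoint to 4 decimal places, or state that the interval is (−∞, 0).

(-2.0000, 0).

On y'=λy, z=hλ:
  order 1, 1-stage ⇒ R(z)=1+z
  (e.g. R(-1.67)=-0.67000, |R|=0.67000)

Boundary: |R(x)|=1, x<0.
x=-1.67: |R|=0.6700
|R(-1.68)|=0.6800 |R(-1.2)|=0.2000 |R(-0.58)|=0.4200
Bisect:
  x_lo=-2.7595 |R|=1.7595  x_hi=-0.1963 |R|=0.8037
  mid=-1.47794 |R|=0.47794 →hi
  mid=-2.11874 |R|=1.11874 →lo
  mid=-1.79834 |R|=0.79834 →hi
  mid=-1.95854 |R|=0.95854 →hi
  mid=-2.03864 |R|=1.03864 →lo
  mid=-1.99859 |R|=0.99859 →hi
  mid=-2.01862 |R|=1.01862 →lo
  ...
  [-2.00000,-1.99984] ⇒ x*=-2.0000
So |R|<1 on (-2.0000, 0).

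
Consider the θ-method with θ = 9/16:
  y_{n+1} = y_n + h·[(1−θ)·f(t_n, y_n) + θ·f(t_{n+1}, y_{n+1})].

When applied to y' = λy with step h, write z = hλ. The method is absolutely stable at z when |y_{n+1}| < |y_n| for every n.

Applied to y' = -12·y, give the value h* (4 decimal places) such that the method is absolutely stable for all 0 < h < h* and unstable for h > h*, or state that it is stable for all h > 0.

Test eqn y'=λy, z=hλ:
  y_{n+1} = y_n + z·[7/16·y_n + 9/16·y_{n+1}] ⇒ (1 − 9/16z)y_{n+1} = (1 + 7/16z)y_n
  ⇒ R(z) = (1 + 7/16z)/(1 − 9/16z).

Boundary: |R(x)|=1, x<0.
x=-0.36: |R|=0.7006
x=-2: |R|=0.0588
x=-10: |R|=0.5094
x=-100: |R|=0.7467
θ=9/16≥1/2 ⇒ |1+7/16x|<|1−9/16x| ∀x<0 ⇒ interval (−∞,0).

unbounded; (−∞, 0). Any h>0 works for λ=-12.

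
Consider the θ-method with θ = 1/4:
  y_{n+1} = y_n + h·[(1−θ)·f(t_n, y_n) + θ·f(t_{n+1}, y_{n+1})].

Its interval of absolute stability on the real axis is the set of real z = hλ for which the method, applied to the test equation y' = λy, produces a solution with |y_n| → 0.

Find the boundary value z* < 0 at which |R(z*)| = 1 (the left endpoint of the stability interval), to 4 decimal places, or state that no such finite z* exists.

left endpoint -4.0000.

Test eqn y'=λy, z=hλ:
  y_{n+1} = y_n + z·[3/4·y_n + 1/4·y_{n+1}] ⇒ (1 − 1/4z)y_{n+1} = (1 + 3/4z)y_n
  Hence R(z) = (1 + 3/4z)/(1 − 1/4z).

Need |R(x)|<1, x<0.
x=-0.74: |R|=0.3755
R=−1: 1+3/4x = −1+1/4x ⇒ -1/2x=2 ⇒ x=2/(-1/2)=-4.0000
Confirm numerically:
  x=-3.798: |R|=0.94819 <1
  x=-3.087: |R|=0.74235 <1
  x=-2.959: |R|=0.70082 <1
  x=-4.534: |R|=1.12515 >1
  x=-4.249: |R|=1.06037 >1
  x=-4.057: |R|=1.01415 >1
So |R|<1 on (-4.0000, 0).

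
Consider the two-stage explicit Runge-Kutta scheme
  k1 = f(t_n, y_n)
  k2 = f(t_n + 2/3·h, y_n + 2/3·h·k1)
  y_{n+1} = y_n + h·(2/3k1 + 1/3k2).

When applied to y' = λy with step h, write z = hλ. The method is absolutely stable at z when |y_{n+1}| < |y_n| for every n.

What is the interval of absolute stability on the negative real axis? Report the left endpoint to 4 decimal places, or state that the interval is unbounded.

(-4.5000, 0).

With y'=λy (z=hλ):
  k1=λy_n ⇒ h·k1=z·y_n;  k2=λ(1+2/3z)y_n ⇒ h·k2=z(1+2/3z)y_n
  y_{n+1}/y_n = 1 + 2/3z + 1/3z(1+2/3z) = 1 + z + 2/9z²
  Hence R(z) = 1 + z + 2/9z².

Boundary: |R(x)|=1, x<0.
x=-1.53: |R|=0.0098
R=1: x+2/9x²=0 ⇒ x=−9/2=-4.5000; min R=1−1/(4·2/9)=-0.1250>−1
Confirm numerically:
  x=-3.528: |R|=0.23795 <1
  x=-3.433: |R|=0.18600 <1
  x=-2.064: |R|=0.11731 <1
  x=-5.030: |R|=1.59242 >1
  x=-4.857: |R|=1.38532 >1
Interval (-4.5000, 0).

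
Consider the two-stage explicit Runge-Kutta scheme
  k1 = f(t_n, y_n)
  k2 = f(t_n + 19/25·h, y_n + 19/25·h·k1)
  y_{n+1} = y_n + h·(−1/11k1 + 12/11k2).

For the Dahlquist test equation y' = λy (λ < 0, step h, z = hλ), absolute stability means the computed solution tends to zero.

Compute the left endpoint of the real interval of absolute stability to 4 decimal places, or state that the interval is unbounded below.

With y'=λy (z=hλ):
  k1=λy_n ⇒ h·k1=z·y_n;  k2=λ(1+19/25z)y_n ⇒ h·k2=z(1+19/25z)y_n
  y_{n+1}/y_n = 1 − 1/11z + 12/11z(1+19/25z) = 1 + z + 228/275z²
  so R(z) = 1 + z + 228/275z².

Find x<0 with |R(x)|<1.
x=-1.16: |R|=0.9556
R=1: x+228/275x²=0 ⇒ x=−275/228=-1.2061; min R=1−1/(4·228/275)=0.6985>−1
Confirm numerically:
  x=-1.176: |R|=0.97061 <1
  x=-1.133: |R|=0.93129 <1
  x=-0.606: |R|=0.69847 <1
  x=-0.549: |R|=0.70089 <1
  x=-1.585: |R|=1.49786 >1
  x=-1.528: |R|=1.40775 >1
So |R|<1 on (-1.2061, 0).

z* = -1.2061.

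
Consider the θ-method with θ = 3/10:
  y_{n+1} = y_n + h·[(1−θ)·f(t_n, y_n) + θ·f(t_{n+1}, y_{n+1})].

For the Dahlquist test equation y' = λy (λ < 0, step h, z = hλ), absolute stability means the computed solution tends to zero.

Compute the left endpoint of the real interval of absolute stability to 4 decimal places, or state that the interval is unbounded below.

z* = -5.0000.

Test eqn y'=λy, z=hλ:
  y_{n+1} = y_n + z·[7/10·y_n + 3/10·y_{n+1}] ⇒ (1 − 3/10z)y_{n+1} = (1 + 7/10z)y_n
  ⇒ R(z) = (1 + 7/10z)/(1 − 3/10z).

Solve |R(x)|<1 on ℝ⁻.
x=-1.74: |R|=0.1432
R=−1: 1+7/10x = −1+3/10x ⇒ -2/5x=2 ⇒ x=2/(-2/5)=-5.0000
Confirm numerically:
  x=-3.734: |R|=0.76115 <1
  x=-3.672: |R|=0.74724 <1
  x=-3.492: |R|=0.70541 <1
  x=-2.784: |R|=0.51700 <1
  x=-5.350: |R|=1.05374 >1
  x=-5.326: |R|=1.05020 >1
  x=-5.052: |R|=1.00827 >1
Stable set (-5.0000, 0).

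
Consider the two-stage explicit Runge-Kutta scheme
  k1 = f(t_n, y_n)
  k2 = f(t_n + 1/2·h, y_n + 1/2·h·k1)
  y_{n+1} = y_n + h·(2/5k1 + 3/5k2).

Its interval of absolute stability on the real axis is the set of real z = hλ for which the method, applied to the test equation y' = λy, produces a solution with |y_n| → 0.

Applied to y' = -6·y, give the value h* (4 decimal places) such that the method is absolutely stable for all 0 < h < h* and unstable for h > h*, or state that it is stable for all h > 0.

Set f=λy, z=hλ:
  k1=λy_n ⇒ h·k1=z·y_n;  k2=λ(1+1/2z)y_n ⇒ h·k2=z(1+1/2z)y_n
  y_{n+1}/y_n = 1 + 2/5z + 3/5z(1+1/2z) = 1 + z + 3/10z²
  so R(z) = 1 + z + 3/10z².

Find x<0 with |R(x)|<1.
x=-1.71: |R|=0.1672
R=1: x+3/10x²=0 ⇒ x=−10/3=-3.3333; min R=1−1/(4·3/10)=0.1667>−1
Confirm numerically:
  x=-1.881: |R|=0.18045 <1
  x=-1.521: |R|=0.17303 <1
  x=-1.417: |R|=0.18537 <1
  x=-1.388: |R|=0.18996 <1
  x=-3.930: |R|=1.70347 >1
  x=-3.923: |R|=1.69398 >1
  x=-3.403: |R|=1.07112 >1
So |R|<1 on (-3.3333, 0).

(-3.3333,0); λ=-6 ⇒ h* = (10/3)/6 = 0.5556.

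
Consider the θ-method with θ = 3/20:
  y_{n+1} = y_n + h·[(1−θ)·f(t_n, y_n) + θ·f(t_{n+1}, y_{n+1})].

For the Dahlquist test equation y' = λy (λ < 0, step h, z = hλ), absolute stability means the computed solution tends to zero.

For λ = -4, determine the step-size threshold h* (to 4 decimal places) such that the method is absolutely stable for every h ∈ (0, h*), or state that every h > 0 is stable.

(-2.8571,0); λ=-4 ⇒ h* = (20/7)/4 = 0.7143.

Test eqn y'=λy, z=hλ:
  y_{n+1} = y_n + z·[17/20·y_n + 3/20·y_{n+1}] ⇒ (1 − 3/20z)y_{n+1} = (1 + 17/20z)y_n
  so R(z) = (1 + 17/20z)/(1 − 3/20z).

Find x<0 with |R(x)|<1.
x=-1.4: |R|=0.1570
R=−1: 1+17/20x = −1+3/20x ⇒ -7/10x=2 ⇒ x=2/(-7/10)=-2.8571
Confirm numerically:
  x=-2.661: |R|=0.90187 <1
  x=-2.349: |R|=0.73698 <1
  x=-1.489: |R|=0.21715 <1
  x=-1.318: |R|=0.10044 <1
  x=-3.366: |R|=1.23669 >1
  x=-3.284: |R|=1.20019 >1
  x=-2.908: |R|=1.02479 >1
Interval (-2.8571, 0).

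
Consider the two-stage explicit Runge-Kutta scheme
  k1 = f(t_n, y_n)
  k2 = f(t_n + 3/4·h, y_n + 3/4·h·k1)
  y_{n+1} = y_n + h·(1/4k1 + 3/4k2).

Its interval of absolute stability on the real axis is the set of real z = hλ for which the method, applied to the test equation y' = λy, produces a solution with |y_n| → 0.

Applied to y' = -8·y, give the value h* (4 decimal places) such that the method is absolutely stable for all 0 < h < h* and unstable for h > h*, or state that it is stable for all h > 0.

(-1.7778,0); λ=-8 ⇒ h* = (16/9)/8 = 0.2222.

With y'=λy (z=hλ):
  k1=λy_n ⇒ h·k1=z·y_n;  k2=λ(1+3/4z)y_n ⇒ h·k2=z(1+3/4z)y_n
  y_{n+1}/y_n = 1 + 1/4z + 3/4z(1+3/4z) = 1 + z + 9/16z²
  R(z) = 1 + z + 9/16z².

Find x<0 with |R(x)|<1.
x=-0.53: |R|=0.6280
R=1: x+9/16x²=0 ⇒ x=−16/9=-1.7778; min R=1−1/(4·9/16)=0.5556>−1
Confirm numerically:
  x=-1.651: |R|=0.88226 <1
  x=-1.277: |R|=0.64029 <1
  x=-1.070: |R|=0.57401 <1
  x=-0.804: |R|=0.55961 <1
  x=-1.963: |R|=1.20452 >1
  x=-1.870: |R|=1.09701 >1
So |R|<1 on (-1.7778, 0).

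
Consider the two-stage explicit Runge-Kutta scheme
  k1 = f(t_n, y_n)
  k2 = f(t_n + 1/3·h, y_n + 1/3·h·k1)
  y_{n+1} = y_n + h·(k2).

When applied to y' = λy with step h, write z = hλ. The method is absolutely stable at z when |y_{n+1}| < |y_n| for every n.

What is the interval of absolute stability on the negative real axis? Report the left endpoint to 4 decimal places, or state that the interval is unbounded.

On y'=λy, z=hλ:
  k1=λy_n ⇒ h·k1=z·y_n;  k2=λ(1+1/3z)y_n ⇒ h·k2=z(1+1/3z)y_n
  y_{n+1}/y_n = 1 + z(1+1/3z) = 1 + z + 1/3z²
  R(z) = 1 + z + 1/3z².

Boundary: |R(x)|=1, x<0.
x=-1.41: |R|=0.2527
R=1: x+1/3x²=0 ⇒ x=−3=-3.0000; min R=1−1/(4·1/3)=0.2500>−1
Confirm numerically:
  x=-2.332: |R|=0.48074 <1
  x=-2.090: |R|=0.36603 <1
  x=-1.916: |R|=0.30769 <1
  x=-1.867: |R|=0.29490 <1
  x=-3.432: |R|=1.49421 >1
  x=-3.131: |R|=1.13672 >1
  x=-3.104: |R|=1.10761 >1
So |R|<1 on (-3.0000, 0).

(-3.0000, 0).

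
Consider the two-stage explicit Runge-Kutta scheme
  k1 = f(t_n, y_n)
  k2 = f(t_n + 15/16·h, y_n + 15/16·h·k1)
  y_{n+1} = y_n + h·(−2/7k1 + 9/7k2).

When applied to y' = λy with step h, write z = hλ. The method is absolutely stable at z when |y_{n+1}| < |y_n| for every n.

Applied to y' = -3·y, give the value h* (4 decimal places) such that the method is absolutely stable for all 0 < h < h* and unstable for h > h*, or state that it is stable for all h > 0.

Test eqn y'=λy, z=hλ:
  k1=λy_n ⇒ h·k1=z·y_n;  k2=λ(1+15/16z)y_n ⇒ h·k2=z(1+15/16z)y_n
  y_{n+1}/y_n = 1 − 2/7z + 9/7z(1+15/16z) = 1 + z + 135/112z²
  ⇒ R(z) = 1 + z + 135/112z².

Boundary: |R(x)|=1, x<0.
x=-0.35: |R|=0.7977
R=1: x+135/112x²=0 ⇒ x=−112/135=-0.8296; min R=1−1/(4·135/112)=0.7926>−1
Confirm numerically:
  x=-0.756: |R|=0.93290 <1
  x=-0.495: |R|=0.80034 <1
  x=-0.480: |R|=0.79771 <1
  x=-1.077: |R|=1.32113 >1
  x=-0.903: |R|=1.07986 >1
  x=-0.879: |R|=1.05231 >1
Interval (-0.8296, 0).

(-0.8296,0); λ=-3 ⇒ h* = (112/135)/3 = 0.2765.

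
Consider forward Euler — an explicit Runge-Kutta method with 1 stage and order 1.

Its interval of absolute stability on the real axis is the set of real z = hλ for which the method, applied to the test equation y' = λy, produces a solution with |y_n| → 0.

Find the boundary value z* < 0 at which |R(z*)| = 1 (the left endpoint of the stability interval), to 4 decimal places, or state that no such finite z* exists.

On y'=λy, z=hλ:
  order 1, 1-stage ⇒ R(z)=1+z
  (e.g. R(-0.33)=0.67000, |R|=0.67000)

Find x<0 with |R(x)|<1.
x=-0.33: |R|=0.6700
|R(-2.19)|=1.1900 |R(-2.15)|=1.1500 |R(-1.17)|=0.1700
Bisect:
  x_lo=-2.3844 |R|=1.3844  x_hi=-0.3311 |R|=0.6689
  mid=-1.35779 |R|=0.35779 →hi
  mid=-1.87112 |R|=0.87112 →hi
  mid=-2.12778 |R|=1.12778 →lo
  mid=-1.99945 |R|=0.99945 →hi
  mid=-2.06362 |R|=1.06362 →lo
  mid=-2.03154 |R|=1.03154 →lo
  mid=-2.01549 |R|=1.01549 →lo
  mid=-2.00747 |R|=1.00747 →lo
  mid=-2.00346 |R|=1.00346 →lo
  mid=-2.00146 |R|=1.00146 →lo
  ...
  [-2.00008,-1.99995] ⇒ x*=-2.0000
Stable set (-2.0000, 0).

z* = -2.0000.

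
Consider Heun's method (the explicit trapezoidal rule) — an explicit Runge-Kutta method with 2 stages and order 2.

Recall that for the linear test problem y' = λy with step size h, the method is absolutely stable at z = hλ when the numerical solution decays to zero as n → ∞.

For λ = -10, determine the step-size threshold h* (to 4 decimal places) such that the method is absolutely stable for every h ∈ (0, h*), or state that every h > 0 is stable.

Test eqn y'=λy, z=hλ:
  order 2, 2-stage ⇒ R(z)=1+z+z^2/2
  (e.g. R(-0.6)=0.58000, |R|=0.58000)

Boundary: |R(x)|=1, x<0.
x=-0.6: |R|=0.5800
|R(-2.25)|=1.2812 |R(-1.79)|=0.8121 |R(-0.92)|=0.5032
Bisect:
  x_lo=-2.8649 |R|=2.2390  x_hi=-0.0737 |R|=0.9290
  mid=-1.46932 |R|=0.61013 →hi
  mid=-2.16712 |R|=1.18108 →lo
  mid=-1.81822 |R|=0.83474 →hi
  mid=-1.99267 |R|=0.99269 →hi
  mid=-2.07989 |R|=1.08308 →lo
  mid=-2.03628 |R|=1.03694 →lo
  mid=-2.01447 |R|=1.01458 →lo
  ...
  [-2.00016,-1.99999] ⇒ x*=-2.0000
Interval (-2.0000, 0).

(-2.0000,0); λ=-10 ⇒ h* = 0.2000.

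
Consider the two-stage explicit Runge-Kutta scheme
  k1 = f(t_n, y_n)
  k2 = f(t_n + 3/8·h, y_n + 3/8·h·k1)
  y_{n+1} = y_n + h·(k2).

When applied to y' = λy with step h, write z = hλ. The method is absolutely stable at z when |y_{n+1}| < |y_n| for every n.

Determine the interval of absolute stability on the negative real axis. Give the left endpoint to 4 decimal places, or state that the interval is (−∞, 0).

(-2.6667, 0).

Test eqn y'=λy, z=hλ:
  k1=λy_n ⇒ h·k1=z·y_n;  k2=λ(1+3/8z)y_n ⇒ h·k2=z(1+3/8z)y_n
  y_{n+1}/y_n = 1 + z(1+3/8z) = 1 + z + 3/8z²
  ⇒ R(z) = 1 + z + 3/8z².

Solve |R(x)|<1 on ℝ⁻.
x=-0.53: |R|=0.5753
R=1: x+3/8x²=0 ⇒ x=−8/3=-2.6667; min R=1−1/(4·3/8)=0.3333>−1
Confirm numerically:
  x=-1.638: |R|=0.36814 <1
  x=-1.481: |R|=0.34151 <1
  x=-1.236: |R|=0.33689 <1
  x=-2.997: |R|=1.37125 >1
  x=-2.855: |R|=1.20163 >1
So |R|<1 on (-2.6667, 0).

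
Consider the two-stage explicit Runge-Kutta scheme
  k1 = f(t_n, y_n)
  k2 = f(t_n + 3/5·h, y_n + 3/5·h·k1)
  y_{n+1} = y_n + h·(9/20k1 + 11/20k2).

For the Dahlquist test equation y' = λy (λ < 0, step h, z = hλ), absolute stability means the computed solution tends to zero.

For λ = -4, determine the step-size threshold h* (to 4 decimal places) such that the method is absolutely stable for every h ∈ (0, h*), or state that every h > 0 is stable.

With y'=λy (z=hλ):
  k1=λy_n ⇒ h·k1=z·y_n;  k2=λ(1+3/5z)y_n ⇒ h·k2=z(1+3/5z)y_n
  y_{n+1}/y_n = 1 + 9/20z + 11/20z(1+3/5z) = 1 + z + 33/100z²
  ⇒ R(z) = 1 + z + 33/100z².

Boundary: |R(x)|=1, x<0.
x=-0.95: |R|=0.3478
R=1: x+33/100x²=0 ⇒ x=−100/33=-3.0303; min R=1−1/(4·33/100)=0.2424>−1
Confirm numerically:
  x=-2.841: |R|=0.82252 <1
  x=-2.044: |R|=0.33472 <1
  x=-1.566: |R|=0.24328 <1
  x=-3.423: |R|=1.44359 >1
  x=-3.265: |R|=1.25287 >1
Interval (-3.0303, 0).

(-3.0303,0); λ=-4 ⇒ h* = (100/33)/4 = 0.7576.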